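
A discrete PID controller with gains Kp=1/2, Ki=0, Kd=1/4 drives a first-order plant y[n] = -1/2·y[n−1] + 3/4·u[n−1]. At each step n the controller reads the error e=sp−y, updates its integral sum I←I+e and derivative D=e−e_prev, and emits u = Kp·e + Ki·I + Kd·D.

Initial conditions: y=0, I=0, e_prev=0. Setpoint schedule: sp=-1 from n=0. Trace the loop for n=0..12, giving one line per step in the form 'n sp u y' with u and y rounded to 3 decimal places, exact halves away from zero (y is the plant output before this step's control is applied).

(exact arithmetic carried between steps; '≈' marks a value shown rounded to 6 d.p. or computed from one; I and e_prev carry over from the previous line; the table rounds u and y to 3 d.p., halves away from zero)
n=0: y=0, sp=-1, e=sp−y=-1; I=-1, D=e−e_prev=-1; u=1/2·(-1)+0·(-1)+1/4·(-1)=-0.75; next y=-1/2·0+3/4·(-0.75)=-0.5625
n=1: y=-0.5625, sp=-1, e=sp−y=-0.4375; I=-1.4375, D=e−e_prev=0.5625; u=1/2·(-0.4375)+0·(-1.4375)+1/4·0.5625=-0.078125; next y=-1/2·(-0.5625)+3/4·(-0.078125)≈0.222656
n=2: y≈0.222656, sp=-1, e=sp−y≈-1.222656; I≈-2.660156, D=e−e_prev≈-0.785156; u=1/2·(-1.222656)+0·(-2.660156)+1/4·(-0.785156)≈-0.807617; next y=-1/2·0.222656+3/4·(-0.807617)≈-0.717041
n=3: y≈-0.717041, sp=-1, e=sp−y≈-0.282959; I≈-2.943115, D=e−e_prev≈0.939697; u=1/2·(-0.282959)+0·(-2.943115)+1/4·0.939697≈0.093445; next y=-1/2·(-0.717041)+3/4·0.093445≈0.428604
n=4: y≈0.428604, sp=-1, e=sp−y≈-1.428604; I≈-4.371719, D=e−e_prev≈-1.145645; u=1/2·(-1.428604)+0·(-4.371719)+1/4·(-1.145645)≈-1.000713; next y=-1/2·0.428604+3/4·(-1.000713)≈-0.964837
n=5: y≈-0.964837, sp=-1, e=sp−y≈-0.035163; I≈-4.406882, D=e−e_prev≈1.393441; u=1/2·(-0.035163)+0·(-4.406882)+1/4·1.393441≈0.330779; next y=-1/2·(-0.964837)+3/4·0.330779≈0.730503
n=6: y≈0.730503, sp=-1, e=sp−y≈-1.730503; I≈-6.137385, D=e−e_prev≈-1.695340; u=1/2·(-1.730503)+0·(-6.137385)+1/4·(-1.695340)≈-1.289086; next y=-1/2·0.730503+3/4·(-1.289086)≈-1.332066
n=7: y≈-1.332066, sp=-1, e=sp−y≈0.332066; I≈-5.805319, D=e−e_prev≈2.062569; u=1/2·0.332066+0·(-5.805319)+1/4·2.062569≈0.681675; next y=-1/2·(-1.332066)+3/4·0.681675≈1.177289
n=8: y≈1.177289, sp=-1, e=sp−y≈-2.177289; I≈-7.982608, D=e−e_prev≈-2.509355; u=1/2·(-2.177289)+0·(-7.982608)+1/4·(-2.509355)≈-1.715984; next y=-1/2·1.177289+3/4·(-1.715984)≈-1.875632
n=9: y≈-1.875632, sp=-1, e=sp−y≈0.875632; I≈-7.106976, D=e−e_prev≈3.052922; u=1/2·0.875632+0·(-7.106976)+1/4·3.052922≈1.201047; next y=-1/2·(-1.875632)+3/4·1.201047≈1.838601
n=10: y≈1.838601, sp=-1, e=sp−y≈-2.838601; I≈-9.945577, D=e−e_prev≈-3.714234; u=1/2·(-2.838601)+0·(-9.945577)+1/4·(-3.714234)≈-2.347859; next y=-1/2·1.838601+3/4·(-2.347859)≈-2.680195
n=11: y≈-2.680195, sp=-1, e=sp−y≈1.680195; I≈-8.265382, D=e−e_prev≈4.518796; u=1/2·1.680195+0·(-8.265382)+1/4·4.518796≈1.969796; next y=-1/2·(-2.680195)+3/4·1.969796≈2.817445
n=12: y≈2.817445, sp=-1, e=sp−y≈-3.817445; I≈-12.082827, D=e−e_prev≈-5.497640; u=1/2·(-3.817445)+0·(-12.082827)+1/4·(-5.497640)≈-3.283132; next y=-1/2·2.817445+3/4·(-3.283132)≈-3.871072

0 -1 -0.750 0.000
1 -1 -0.078 -0.563
2 -1 -0.808 0.223
3 -1 0.093 -0.717
4 -1 -1.001 0.429
5 -1 0.331 -0.965
6 -1 -1.289 0.731
7 -1 0.682 -1.332
8 -1 -1.716 1.177
9 -1 1.201 -1.876
10 -1 -2.348 1.839
11 -1 1.970 -2.680
12 -1 -3.283 2.817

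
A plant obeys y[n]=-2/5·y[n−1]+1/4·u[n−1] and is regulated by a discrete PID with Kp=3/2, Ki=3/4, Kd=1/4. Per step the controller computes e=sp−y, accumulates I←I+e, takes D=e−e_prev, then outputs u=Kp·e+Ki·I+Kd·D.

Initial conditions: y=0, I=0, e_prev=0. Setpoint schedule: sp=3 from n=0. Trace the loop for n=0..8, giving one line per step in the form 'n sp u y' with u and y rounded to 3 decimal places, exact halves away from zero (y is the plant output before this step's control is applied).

0 3 7.500 0.000
1 3 4.313 1.875
2 3 9.492 0.328
3 3 6.325 2.242
4 3 11.265 0.685
5 3 7.968 2.542
6 3 12.694 0.975
7 3 9.300 2.784
8 3 13.844 1.211

(exact arithmetic carried between steps; '≈' marks a value shown rounded to 6 d.p. or computed from one; I and e_prev carry over from the previous line; the table rounds u and y to 3 d.p., halves away from zero)
n=0: y=0, sp=3, e=sp−y=3; I=3, D=e−e_prev=3; u=3/2·3+3/4·3+1/4·3=7.5; next y=-2/5·0+1/4·7.5=1.875
n=1: y=1.875, sp=3, e=sp−y=1.125; I=4.125, D=e−e_prev=-1.875; u=3/2·1.125+3/4·4.125+1/4·(-1.875)=4.3125; next y=-2/5·1.875+1/4·4.3125=0.328125
n=2: y=0.328125, sp=3, e=sp−y=2.671875; I=6.796875, D=e−e_prev=1.546875; u=3/2·2.671875+3/4·6.796875+1/4·1.546875≈9.492188; next y=-2/5·0.328125+1/4·9.492188≈2.241797
n=3: y≈2.241797, sp=3, e=sp−y≈0.758203; I≈7.555078, D=e−e_prev≈-1.913672; u=3/2·0.758203+3/4·7.555078+1/4·(-1.913672)≈6.325195; next y=-2/5·2.241797+1/4·6.325195≈0.684580
n=4: y≈0.684580, sp=3, e=sp−y≈2.315420; I≈9.870498, D=e−e_prev≈1.557217; u=3/2·2.315420+3/4·9.870498+1/4·1.557217≈11.265308; next y=-2/5·0.684580+1/4·11.265308≈2.542495
n=5: y≈2.542495, sp=3, e=sp−y≈0.457505; I≈10.328003, D=e−e_prev≈-1.857915; u=3/2·0.457505+3/4·10.328003+1/4·(-1.857915)≈7.967781; next y=-2/5·2.542495+1/4·7.967781≈0.974947
n=6: y≈0.974947, sp=3, e=sp−y≈2.025053; I≈12.353056, D=e−e_prev≈1.567547; u=3/2·2.025053+3/4·12.353056+1/4·1.567547≈12.694258; next y=-2/5·0.974947+1/4·12.694258≈2.783585
n=7: y≈2.783585, sp=3, e=sp−y≈0.216415; I≈12.569470, D=e−e_prev≈-1.808638; u=3/2·0.216415+3/4·12.569470+1/4·(-1.808638)≈9.299565; next y=-2/5·2.783585+1/4·9.299565≈1.211457
n=8: y≈1.211457, sp=3, e=sp−y≈1.788543; I≈14.358013, D=e−e_prev≈1.572128; u=3/2·1.788543+3/4·14.358013+1/4·1.572128≈13.844356; next y=-2/5·1.211457+1/4·13.844356≈2.976506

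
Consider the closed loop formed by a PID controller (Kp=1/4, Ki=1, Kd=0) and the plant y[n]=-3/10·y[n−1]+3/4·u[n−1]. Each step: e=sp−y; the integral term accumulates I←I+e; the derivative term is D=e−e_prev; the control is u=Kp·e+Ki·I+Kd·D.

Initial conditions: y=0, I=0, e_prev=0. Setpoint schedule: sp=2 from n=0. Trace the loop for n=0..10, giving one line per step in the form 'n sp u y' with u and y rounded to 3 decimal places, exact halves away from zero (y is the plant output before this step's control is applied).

(exact arithmetic carried between steps; '≈' marks a value shown rounded to 6 d.p. or computed from one; I and e_prev carry over from the previous line; the table rounds u and y to 3 d.p., halves away from zero)
n=0: y=0, sp=2, e=sp−y=2; I=2, D=e−e_prev=2; u=1/4·2+1·2+0·2=2.5; next y=-3/10·0+3/4·2.5=1.875
n=1: y=1.875, sp=2, e=sp−y=0.125; I=2.125, D=e−e_prev=-1.875; u=1/4·0.125+1·2.125+0·(-1.875)=2.15625; next y=-3/10·1.875+3/4·2.15625≈1.054688
n=2: y≈1.054688, sp=2, e=sp−y≈0.945313; I≈3.070313, D=e−e_prev≈0.820313; u=1/4·0.945313+1·3.070313+0·0.820313≈3.306641; next y=-3/10·1.054688+3/4·3.306641≈2.163574
n=3: y≈2.163574, sp=2, e=sp−y≈-0.163574; I≈2.906738, D=e−e_prev≈-1.108887; u=1/4·(-0.163574)+1·2.906738+0·(-1.108887)≈2.865845; next y=-3/10·2.163574+3/4·2.865845≈1.500311
n=4: y≈1.500311, sp=2, e=sp−y≈0.499689; I≈3.406427, D=e−e_prev≈0.663263; u=1/4·0.499689+1·3.406427+0·0.663263≈3.531349; next y=-3/10·1.500311+3/4·3.531349≈2.198419
n=5: y≈2.198419, sp=2, e=sp−y≈-0.198419; I≈3.208008, D=e−e_prev≈-0.698107; u=1/4·(-0.198419)+1·3.208008+0·(-0.698107)≈3.158404; next y=-3/10·2.198419+3/4·3.158404≈1.709277
n=6: y≈1.709277, sp=2, e=sp−y≈0.290723; I≈3.498731, D=e−e_prev≈0.489141; u=1/4·0.290723+1·3.498731+0·0.489141≈3.571412; next y=-3/10·1.709277+3/4·3.571412≈2.165776
n=7: y≈2.165776, sp=2, e=sp−y≈-0.165776; I≈3.332955, D=e−e_prev≈-0.456498; u=1/4·(-0.165776)+1·3.332955+0·(-0.456498)≈3.291512; next y=-3/10·2.165776+3/4·3.291512≈1.818901
n=8: y≈1.818901, sp=2, e=sp−y≈0.181099; I≈3.514055, D=e−e_prev≈0.346875; u=1/4·0.181099+1·3.514055+0·0.346875≈3.559329; next y=-3/10·1.818901+3/4·3.559329≈2.123827
n=9: y≈2.123827, sp=2, e=sp−y≈-0.123827; I≈3.390228, D=e−e_prev≈-0.304926; u=1/4·(-0.123827)+1·3.390228+0·(-0.304926)≈3.359271; next y=-3/10·2.123827+3/4·3.359271≈1.882305
n=10: y≈1.882305, sp=2, e=sp−y≈0.117695; I≈3.507922, D=e−e_prev≈0.241521; u=1/4·0.117695+1·3.507922+0·0.241521≈3.537346; next y=-3/10·1.882305+3/4·3.537346≈2.088318

0 2 2.500 0.000
1 2 2.156 1.875
2 2 3.307 1.055
3 2 2.866 2.164
4 2 3.531 1.500
5 2 3.158 2.198
6 2 3.571 1.709
7 2 3.292 2.166
8 2 3.559 1.819
9 2 3.359 2.124
10 2 3.537 1.882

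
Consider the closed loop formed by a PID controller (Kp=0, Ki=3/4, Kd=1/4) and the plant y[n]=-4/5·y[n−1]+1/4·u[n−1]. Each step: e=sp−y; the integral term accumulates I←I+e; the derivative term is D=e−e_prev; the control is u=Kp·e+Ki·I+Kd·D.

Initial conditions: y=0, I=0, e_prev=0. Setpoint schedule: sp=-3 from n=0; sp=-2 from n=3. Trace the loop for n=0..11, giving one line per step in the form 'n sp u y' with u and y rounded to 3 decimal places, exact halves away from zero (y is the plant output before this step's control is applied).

0 -3 -3.000 0.000
1 -3 -3.750 -0.750
2 -3 -6.038 -0.338
3 -2 -6.029 -1.239
4 -2 -7.799 -0.516
5 -2 -7.710 -1.537
6 -2 -9.152 -0.698
7 -2 -8.887 -1.730
8 -2 -10.239 -0.838
9 -2 -9.836 -1.889
10 -2 -11.124 -0.948
11 -2 -10.602 -2.023

(exact arithmetic carried between steps; '≈' marks a value shown rounded to 6 d.p. or computed from one; I and e_prev carry over from the previous line; the table rounds u and y to 3 d.p., halves away from zero)
n=0: y=0, sp=-3, e=sp−y=-3; I=-3, D=e−e_prev=-3; u=0·(-3)+3/4·(-3)+1/4·(-3)=-3; next y=-4/5·0+1/4·(-3)=-0.75
n=1: y=-0.75, sp=-3, e=sp−y=-2.25; I=-5.25, D=e−e_prev=0.75; u=0·(-2.25)+3/4·(-5.25)+1/4·0.75=-3.75; next y=-4/5·(-0.75)+1/4·(-3.75)=-0.3375
n=2: y=-0.3375, sp=-3, e=sp−y=-2.6625; I=-7.9125, D=e−e_prev=-0.4125; u=0·(-2.6625)+3/4·(-7.9125)+1/4·(-0.4125)=-6.0375; next y=-4/5·(-0.3375)+1/4·(-6.0375)=-1.239375
n=3: y=-1.239375, sp=-2, e=sp−y=-0.760625; I=-8.673125, D=e−e_prev=1.901875; u=0·(-0.760625)+3/4·(-8.673125)+1/4·1.901875=-6.029375; next y=-4/5·(-1.239375)+1/4·(-6.029375)≈-0.515844
n=4: y≈-0.515844, sp=-2, e=sp−y≈-1.484156; I≈-10.157281, D=e−e_prev≈-0.723531; u=0·(-1.484156)+3/4·(-10.157281)+1/4·(-0.723531)≈-7.798844; next y=-4/5·(-0.515844)+1/4·(-7.798844)≈-1.537036
n=5: y≈-1.537036, sp=-2, e=sp−y≈-0.462964; I≈-10.620245, D=e−e_prev≈1.021192; u=0·(-0.462964)+3/4·(-10.620245)+1/4·1.021192≈-7.709886; next y=-4/5·(-1.537036)+1/4·(-7.709886)≈-0.697843
n=6: y≈-0.697843, sp=-2, e=sp−y≈-1.302157; I≈-11.922403, D=e−e_prev≈-0.839193; u=0·(-1.302157)+3/4·(-11.922403)+1/4·(-0.839193)≈-9.151600; next y=-4/5·(-0.697843)+1/4·(-9.151600)≈-1.729626
n=7: y≈-1.729626, sp=-2, e=sp−y≈-0.270374; I≈-12.192777, D=e−e_prev≈1.031783; u=0·(-0.270374)+3/4·(-12.192777)+1/4·1.031783≈-8.886637; next y=-4/5·(-1.729626)+1/4·(-8.886637)≈-0.837958
n=8: y≈-0.837958, sp=-2, e=sp−y≈-1.162042; I≈-13.354818, D=e−e_prev≈-0.891667; u=0·(-1.162042)+3/4·(-13.354818)+1/4·(-0.891667)≈-10.239031; next y=-4/5·(-0.837958)+1/4·(-10.239031)≈-1.889391
n=9: y≈-1.889391, sp=-2, e=sp−y≈-0.110609; I≈-13.465427, D=e−e_prev≈1.051432; u=0·(-0.110609)+3/4·(-13.465427)+1/4·1.051432≈-9.836212; next y=-4/5·(-1.889391)+1/4·(-9.836212)≈-0.947540
n=10: y≈-0.947540, sp=-2, e=sp−y≈-1.052460; I≈-14.517887, D=e−e_prev≈-0.941850; u=0·(-1.052460)+3/4·(-14.517887)+1/4·(-0.941850)≈-11.123878; next y=-4/5·(-0.947540)+1/4·(-11.123878)≈-2.022937
n=11: y≈-2.022937, sp=-2, e=sp−y≈0.022937; I≈-14.494950, D=e−e_prev≈1.075397; u=0·0.022937+3/4·(-14.494950)+1/4·1.075397≈-10.602363; next y=-4/5·(-2.022937)+1/4·(-10.602363)≈-1.032241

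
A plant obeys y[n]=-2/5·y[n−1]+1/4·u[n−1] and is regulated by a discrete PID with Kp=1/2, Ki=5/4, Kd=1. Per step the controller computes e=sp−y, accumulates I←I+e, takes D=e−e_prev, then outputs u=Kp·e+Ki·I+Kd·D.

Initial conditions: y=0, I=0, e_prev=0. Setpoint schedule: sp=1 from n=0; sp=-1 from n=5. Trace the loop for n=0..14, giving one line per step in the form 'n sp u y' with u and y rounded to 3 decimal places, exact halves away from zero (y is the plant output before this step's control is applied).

0 1 2.750 0.000
1 1 1.109 0.688
2 1 4.072 0.002
3 1 1.843 1.017
4 1 5.485 0.054
5 -1 -3.358 1.350
6 -1 4.505 -1.379
7 -1 -6.158 1.678
8 -1 4.246 -2.211
9 -1 -9.559 1.946
10 -1 4.978 -3.168
11 -1 -13.046 2.512
12 -1 6.884 -4.266
13 -1 -16.969 3.427
14 -1 10.052 -5.613

(exact arithmetic carried between steps; '≈' marks a value shown rounded to 6 d.p. or computed from one; I and e_prev carry over from the previous line; the table rounds u and y to 3 d.p., halves away from zero)
n=0: y=0, sp=1, e=sp−y=1; I=1, D=e−e_prev=1; u=1/2·1+5/4·1+1·1=2.75; next y=-2/5·0+1/4·2.75=0.6875
n=1: y=0.6875, sp=1, e=sp−y=0.3125; I=1.3125, D=e−e_prev=-0.6875; u=1/2·0.3125+5/4·1.3125+1·(-0.6875)=1.109375; next y=-2/5·0.6875+1/4·1.109375≈0.002344
n=2: y≈0.002344, sp=1, e=sp−y≈0.997656; I≈2.310156, D=e−e_prev≈0.685156; u=1/2·0.997656+5/4·2.310156+1·0.685156≈4.071680; next y=-2/5·0.002344+1/4·4.071680≈1.016982
n=3: y≈1.016982, sp=1, e=sp−y≈-0.016982; I≈2.293174, D=e−e_prev≈-1.014639; u=1/2·(-0.016982)+5/4·2.293174+1·(-1.014639)≈1.843337; next y=-2/5·1.016982+1/4·1.843337≈0.054041
n=4: y≈0.054041, sp=1, e=sp−y≈0.945959; I≈3.239132, D=e−e_prev≈0.962941; u=1/2·0.945959+5/4·3.239132+1·0.962941≈5.484836; next y=-2/5·0.054041+1/4·5.484836≈1.349592
n=5: y≈1.349592, sp=-1, e=sp−y≈-2.349592; I≈0.889540, D=e−e_prev≈-3.295551; u=1/2·(-2.349592)+5/4·0.889540+1·(-3.295551)≈-3.358422; next y=-2/5·1.349592+1/4·(-3.358422)≈-1.379443
n=6: y≈-1.379443, sp=-1, e=sp−y≈0.379443; I≈1.268983, D=e−e_prev≈2.729035; u=1/2·0.379443+5/4·1.268983+1·2.729035≈4.504984; next y=-2/5·(-1.379443)+1/4·4.504984≈1.678023
n=7: y≈1.678023, sp=-1, e=sp−y≈-2.678023; I≈-1.409041, D=e−e_prev≈-3.057466; u=1/2·(-2.678023)+5/4·(-1.409041)+1·(-3.057466)≈-6.157778; next y=-2/5·1.678023+1/4·(-6.157778)≈-2.210654
n=8: y≈-2.210654, sp=-1, e=sp−y≈1.210654; I≈-0.198387, D=e−e_prev≈3.888677; u=1/2·1.210654+5/4·(-0.198387)+1·3.888677≈4.246020; next y=-2/5·(-2.210654)+1/4·4.246020≈1.945767
n=9: y≈1.945767, sp=-1, e=sp−y≈-2.945767; I≈-3.144153, D=e−e_prev≈-4.156420; u=1/2·(-2.945767)+5/4·(-3.144153)+1·(-4.156420)≈-9.559495; next y=-2/5·1.945767+1/4·(-9.559495)≈-3.168180
n=10: y≈-3.168180, sp=-1, e=sp−y≈2.168180; I≈-0.975973, D=e−e_prev≈5.113947; u=1/2·2.168180+5/4·(-0.975973)+1·5.113947≈4.978071; next y=-2/5·(-3.168180)+1/4·4.978071≈2.511790
n=11: y≈2.511790, sp=-1, e=sp−y≈-3.511790; I≈-4.487763, D=e−e_prev≈-5.679970; u=1/2·(-3.511790)+5/4·(-4.487763)+1·(-5.679970)≈-13.045569; next y=-2/5·2.511790+1/4·(-13.045569)≈-4.266108
n=12: y≈-4.266108, sp=-1, e=sp−y≈3.266108; I≈-1.221655, D=e−e_prev≈6.777898; u=1/2·3.266108+5/4·(-1.221655)+1·6.777898≈6.883884; next y=-2/5·(-4.266108)+1/4·6.883884≈3.427414
n=13: y≈3.427414, sp=-1, e=sp−y≈-4.427414; I≈-5.649069, D=e−e_prev≈-7.693522; u=1/2·(-4.427414)+5/4·(-5.649069)+1·(-7.693522)≈-16.968566; next y=-2/5·3.427414+1/4·(-16.968566)≈-5.613107
n=14: y≈-5.613107, sp=-1, e=sp−y≈4.613107; I≈-1.035962, D=e−e_prev≈9.040521; u=1/2·4.613107+5/4·(-1.035962)+1·9.040521≈10.052123; next y=-2/5·(-5.613107)+1/4·10.052123≈4.758273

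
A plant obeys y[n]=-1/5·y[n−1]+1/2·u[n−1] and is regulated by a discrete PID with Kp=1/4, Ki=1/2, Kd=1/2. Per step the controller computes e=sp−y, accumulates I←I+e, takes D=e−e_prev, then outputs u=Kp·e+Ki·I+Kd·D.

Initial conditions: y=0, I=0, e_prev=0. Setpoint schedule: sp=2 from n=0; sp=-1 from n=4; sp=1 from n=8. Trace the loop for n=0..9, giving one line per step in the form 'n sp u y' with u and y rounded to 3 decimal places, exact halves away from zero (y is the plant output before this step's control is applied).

0 2 2.500 0.000
1 2 0.938 1.250
2 2 3.227 0.219
3 2 1.913 1.570
4 -1 0.212 0.643
5 -1 1.259 -0.022
6 -1 -0.383 0.634
7 -1 0.318 -0.318
8 1 1.325 0.223
9 1 0.490 0.618

(exact arithmetic carried between steps; '≈' marks a value shown rounded to 6 d.p. or computed from one; I and e_prev carry over from the previous line; the table rounds u and y to 3 d.p., halves away from zero)
n=0: y=0, sp=2, e=sp−y=2; I=2, D=e−e_prev=2; u=1/4·2+1/2·2+1/2·2=2.5; next y=-1/5·0+1/2·2.5=1.25
n=1: y=1.25, sp=2, e=sp−y=0.75; I=2.75, D=e−e_prev=-1.25; u=1/4·0.75+1/2·2.75+1/2·(-1.25)=0.9375; next y=-1/5·1.25+1/2·0.9375=0.21875
n=2: y=0.21875, sp=2, e=sp−y=1.78125; I=4.53125, D=e−e_prev=1.03125; u=1/4·1.78125+1/2·4.53125+1/2·1.03125≈3.226563; next y=-1/5·0.21875+1/2·3.226563≈1.569531
n=3: y≈1.569531, sp=2, e=sp−y≈0.430469; I≈4.961719, D=e−e_prev≈-1.350781; u=1/4·0.430469+1/2·4.961719+1/2·(-1.350781)≈1.913086; next y=-1/5·1.569531+1/2·1.913086≈0.642637
n=4: y≈0.642637, sp=-1, e=sp−y≈-1.642637; I≈3.319082, D=e−e_prev≈-2.073105; u=1/4·(-1.642637)+1/2·3.319082+1/2·(-2.073105)≈0.212329; next y=-1/5·0.642637+1/2·0.212329≈-0.022363
n=5: y≈-0.022363, sp=-1, e=sp−y≈-0.977637; I≈2.341445, D=e−e_prev≈0.665000; u=1/4·(-0.977637)+1/2·2.341445+1/2·0.665000≈1.258813; next y=-1/5·(-0.022363)+1/2·1.258813≈0.633879
n=6: y≈0.633879, sp=-1, e=sp−y≈-1.633879; I≈0.707566, D=e−e_prev≈-0.656242; u=1/4·(-1.633879)+1/2·0.707566+1/2·(-0.656242)≈-0.382808; next y=-1/5·0.633879+1/2·(-0.382808)≈-0.318180
n=7: y≈-0.318180, sp=-1, e=sp−y≈-0.681820; I≈0.025745, D=e−e_prev≈0.952059; u=1/4·(-0.681820)+1/2·0.025745+1/2·0.952059≈0.318447; next y=-1/5·(-0.318180)+1/2·0.318447≈0.222859
n=8: y≈0.222859, sp=1, e=sp−y≈0.777141; I≈0.802886, D=e−e_prev≈1.458961; u=1/4·0.777141+1/2·0.802886+1/2·1.458961≈1.325209; next y=-1/5·0.222859+1/2·1.325209≈0.618032
n=9: y≈0.618032, sp=1, e=sp−y≈0.381968; I≈1.184854, D=e−e_prev≈-0.395173; u=1/4·0.381968+1/2·1.184854+1/2·(-0.395173)≈0.490332; next y=-1/5·0.618032+1/2·0.490332≈0.121560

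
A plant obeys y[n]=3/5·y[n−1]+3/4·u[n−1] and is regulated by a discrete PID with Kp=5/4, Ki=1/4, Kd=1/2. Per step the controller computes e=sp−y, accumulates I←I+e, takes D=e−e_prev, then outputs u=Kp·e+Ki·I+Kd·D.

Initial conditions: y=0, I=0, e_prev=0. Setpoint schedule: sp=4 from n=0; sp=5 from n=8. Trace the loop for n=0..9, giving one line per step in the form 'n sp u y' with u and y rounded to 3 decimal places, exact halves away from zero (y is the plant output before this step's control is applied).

0 4 8.000 0.000
1 4 -5.000 6.000
2 4 9.800 -0.150
3 4 -7.058 7.260
4 4 12.227 -0.937
5 4 -9.727 8.608
6 4 15.370 -2.131
7 4 -13.226 10.249
8 5 21.440 -3.770
9 5 -19.054 13.818

(exact arithmetic carried between steps; '≈' marks a value shown rounded to 6 d.p. or computed from one; I and e_prev carry over from the previous line; the table rounds u and y to 3 d.p., halves away from zero)
n=0: y=0, sp=4, e=sp−y=4; I=4, D=e−e_prev=4; u=5/4·4+1/4·4+1/2·4=8; next y=3/5·0+3/4·8=6
n=1: y=6, sp=4, e=sp−y=-2; I=2, D=e−e_prev=-6; u=5/4·(-2)+1/4·2+1/2·(-6)=-5; next y=3/5·6+3/4·(-5)=-0.15
n=2: y=-0.15, sp=4, e=sp−y=4.15; I=6.15, D=e−e_prev=6.15; u=5/4·4.15+1/4·6.15+1/2·6.15=9.8; next y=3/5·(-0.15)+3/4·9.8=7.26
n=3: y=7.26, sp=4, e=sp−y=-3.26; I=2.89, D=e−e_prev=-7.41; u=5/4·(-3.26)+1/4·2.89+1/2·(-7.41)=-7.0575; next y=3/5·7.26+3/4·(-7.0575)=-0.937125
n=4: y=-0.937125, sp=4, e=sp−y=4.937125; I=7.827125, D=e−e_prev=8.197125; u=5/4·4.937125+1/4·7.827125+1/2·8.197125=12.22675; next y=3/5·(-0.937125)+3/4·12.22675≈8.607788
n=5: y≈8.607788, sp=4, e=sp−y≈-4.607788; I≈3.219338, D=e−e_prev≈-9.544913; u=5/4·(-4.607788)+1/4·3.219338+1/2·(-9.544913)≈-9.727356; next y=3/5·8.607788+3/4·(-9.727356)≈-2.130845
n=6: y≈-2.130845, sp=4, e=sp−y≈6.130845; I≈9.350182, D=e−e_prev≈10.738632; u=5/4·6.130845+1/4·9.350182+1/2·10.738632≈15.370418; next y=3/5·(-2.130845)+3/4·15.370418≈10.249306
n=7: y≈10.249306, sp=4, e=sp−y≈-6.249306; I≈3.100876, D=e−e_prev≈-12.380151; u=5/4·(-6.249306)+1/4·3.100876+1/2·(-12.380151)≈-13.226489; next y=3/5·10.249306+3/4·(-13.226489)≈-3.770283
n=8: y≈-3.770283, sp=5, e=sp−y≈8.770283; I≈11.871159, D=e−e_prev≈15.019590; u=5/4·8.770283+1/4·11.871159+1/2·15.019590≈21.440439; next y=3/5·(-3.770283)+3/4·21.440439≈13.818159
n=9: y≈13.818159, sp=5, e=sp−y≈-8.818159; I≈3.053000, D=e−e_prev≈-17.588442; u=5/4·(-8.818159)+1/4·3.053000+1/2·(-17.588442)≈-19.053670; next y=3/5·13.818159+3/4·(-19.053670)≈-5.999357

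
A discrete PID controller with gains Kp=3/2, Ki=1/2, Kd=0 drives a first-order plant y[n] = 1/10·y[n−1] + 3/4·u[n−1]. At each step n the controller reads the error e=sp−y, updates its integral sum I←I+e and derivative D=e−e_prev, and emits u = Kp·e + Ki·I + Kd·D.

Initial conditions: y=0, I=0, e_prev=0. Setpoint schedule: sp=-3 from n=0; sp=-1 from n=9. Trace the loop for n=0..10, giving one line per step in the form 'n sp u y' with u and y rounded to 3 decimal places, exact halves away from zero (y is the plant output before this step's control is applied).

0 -3 -6.000 0.000
1 -3 1.500 -4.500
2 -3 -8.100 0.675
3 -3 3.428 -6.008
4 -3 -11.024 1.970
5 -3 6.573 -8.071
6 -3 -15.278 4.122
7 -3 11.498 -11.046
8 -3 -21.609 7.519
9 -1 23.079 -15.455
10 -1 -32.131 15.764

(exact arithmetic carried between steps; '≈' marks a value shown rounded to 6 d.p. or computed from one; I and e_prev carry over from the previous line; the table rounds u and y to 3 d.p., halves away from zero)
n=0: y=0, sp=-3, e=sp−y=-3; I=-3, D=e−e_prev=-3; u=3/2·(-3)+1/2·(-3)+0·(-3)=-6; next y=1/10·0+3/4·(-6)=-4.5
n=1: y=-4.5, sp=-3, e=sp−y=1.5; I=-1.5, D=e−e_prev=4.5; u=3/2·1.5+1/2·(-1.5)+0·4.5=1.5; next y=1/10·(-4.5)+3/4·1.5=0.675
n=2: y=0.675, sp=-3, e=sp−y=-3.675; I=-5.175, D=e−e_prev=-5.175; u=3/2·(-3.675)+1/2·(-5.175)+0·(-5.175)=-8.1; next y=1/10·0.675+3/4·(-8.1)=-6.0075
n=3: y=-6.0075, sp=-3, e=sp−y=3.0075; I=-2.1675, D=e−e_prev=6.6825; u=3/2·3.0075+1/2·(-2.1675)+0·6.6825=3.4275; next y=1/10·(-6.0075)+3/4·3.4275=1.969875
n=4: y=1.969875, sp=-3, e=sp−y=-4.969875; I=-7.137375, D=e−e_prev=-7.977375; u=3/2·(-4.969875)+1/2·(-7.137375)+0·(-7.977375)=-11.0235; next y=1/10·1.969875+3/4·(-11.0235)≈-8.070638
n=5: y≈-8.070638, sp=-3, e=sp−y≈5.070638; I≈-2.066738, D=e−e_prev≈10.040513; u=3/2·5.070638+1/2·(-2.066738)+0·10.040513≈6.572588; next y=1/10·(-8.070638)+3/4·6.572588≈4.122377
n=6: y≈4.122377, sp=-3, e=sp−y≈-7.122377; I≈-9.189114, D=e−e_prev≈-12.193014; u=3/2·(-7.122377)+1/2·(-9.189114)+0·(-12.193014)≈-15.278123; next y=1/10·4.122377+3/4·(-15.278123)≈-11.046354
n=7: y≈-11.046354, sp=-3, e=sp−y≈8.046354; I≈-1.142760, D=e−e_prev≈15.168731; u=3/2·8.046354+1/2·(-1.142760)+0·15.168731≈11.498151; next y=1/10·(-11.046354)+3/4·11.498151≈7.518978
n=8: y≈7.518978, sp=-3, e=sp−y≈-10.518978; I≈-11.661738, D=e−e_prev≈-18.565332; u=3/2·(-10.518978)+1/2·(-11.661738)+0·(-18.565332)≈-21.609336; next y=1/10·7.518978+3/4·(-21.609336)≈-15.455104
n=9: y≈-15.455104, sp=-1, e=sp−y≈14.455104; I≈2.793366, D=e−e_prev≈24.974082; u=3/2·14.455104+1/2·2.793366+0·24.974082≈23.079339; next y=1/10·(-15.455104)+3/4·23.079339≈15.763994
n=10: y≈15.763994, sp=-1, e=sp−y≈-16.763994; I≈-13.970628, D=e−e_prev≈-31.219098; u=3/2·(-16.763994)+1/2·(-13.970628)+0·(-31.219098)≈-32.131305; next y=1/10·15.763994+3/4·(-32.131305)≈-22.522079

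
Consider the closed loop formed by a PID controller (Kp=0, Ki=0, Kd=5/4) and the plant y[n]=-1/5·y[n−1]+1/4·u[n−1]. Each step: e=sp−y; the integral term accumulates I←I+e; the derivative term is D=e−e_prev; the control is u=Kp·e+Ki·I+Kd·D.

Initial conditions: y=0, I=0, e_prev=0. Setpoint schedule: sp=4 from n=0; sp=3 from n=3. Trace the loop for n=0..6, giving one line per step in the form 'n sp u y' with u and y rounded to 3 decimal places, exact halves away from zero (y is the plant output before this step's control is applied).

0 4 5.000 0.000
1 4 -1.563 1.250
2 4 2.363 -0.641
3 3 -2.949 0.719
4 3 2.000 -0.881
5 3 -1.947 0.676
6 3 1.623 -0.622

(exact arithmetic carried between steps; '≈' marks a value shown rounded to 6 d.p. or computed from one; I and e_prev carry over from the previous line; the table rounds u and y to 3 d.p., halves away from zero)
n=0: y=0, sp=4, e=sp−y=4; I=4, D=e−e_prev=4; u=0·4+0·4+5/4·4=5; next y=-1/5·0+1/4·5=1.25
n=1: y=1.25, sp=4, e=sp−y=2.75; I=6.75, D=e−e_prev=-1.25; u=0·2.75+0·6.75+5/4·(-1.25)=-1.5625; next y=-1/5·1.25+1/4·(-1.5625)=-0.640625
n=2: y=-0.640625, sp=4, e=sp−y=4.640625; I=11.390625, D=e−e_prev=1.890625; u=0·4.640625+0·11.390625+5/4·1.890625≈2.363281; next y=-1/5·(-0.640625)+1/4·2.363281≈0.718945
n=3: y≈0.718945, sp=3, e=sp−y≈2.281055; I≈13.671680, D=e−e_prev≈-2.359570; u=0·2.281055+0·13.671680+5/4·(-2.359570)≈-2.949463; next y=-1/5·0.718945+1/4·(-2.949463)≈-0.881155
n=4: y≈-0.881155, sp=3, e=sp−y≈3.881155; I≈17.552834, D=e−e_prev≈1.600100; u=0·3.881155+0·17.552834+5/4·1.600100≈2.000125; next y=-1/5·(-0.881155)+1/4·2.000125≈0.676262
n=5: y≈0.676262, sp=3, e=sp−y≈2.323738; I≈19.876572, D=e−e_prev≈-1.557417; u=0·2.323738+0·19.876572+5/4·(-1.557417)≈-1.946771; next y=-1/5·0.676262+1/4·(-1.946771)≈-0.621945
n=6: y≈-0.621945, sp=3, e=sp−y≈3.621945; I≈23.498518, D=e−e_prev≈1.298208; u=0·3.621945+0·23.498518+5/4·1.298208≈1.622759; next y=-1/5·(-0.621945)+1/4·1.622759≈0.530079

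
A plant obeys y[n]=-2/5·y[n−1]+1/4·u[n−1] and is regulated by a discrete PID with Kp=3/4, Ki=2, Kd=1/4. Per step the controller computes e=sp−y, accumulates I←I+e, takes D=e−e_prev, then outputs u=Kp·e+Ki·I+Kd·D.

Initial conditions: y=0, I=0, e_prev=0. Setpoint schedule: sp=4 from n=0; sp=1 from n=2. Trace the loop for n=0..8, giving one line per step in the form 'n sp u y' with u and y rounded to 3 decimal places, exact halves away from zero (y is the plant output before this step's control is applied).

(exact arithmetic carried between steps; '≈' marks a value shown rounded to 6 d.p. or computed from one; I and e_prev carry over from the previous line; the table rounds u and y to 3 d.p., halves away from zero)
n=0: y=0, sp=4, e=sp−y=4; I=4, D=e−e_prev=4; u=3/4·4+2·4+1/4·4=12; next y=-2/5·0+1/4·12=3
n=1: y=3, sp=4, e=sp−y=1; I=5, D=e−e_prev=-3; u=3/4·1+2·5+1/4·(-3)=10; next y=-2/5·3+1/4·10=1.3
n=2: y=1.3, sp=1, e=sp−y=-0.3; I=4.7, D=e−e_prev=-1.3; u=3/4·(-0.3)+2·4.7+1/4·(-1.3)=8.85; next y=-2/5·1.3+1/4·8.85=1.6925
n=3: y=1.6925, sp=1, e=sp−y=-0.6925; I=4.0075, D=e−e_prev=-0.3925; u=3/4·(-0.6925)+2·4.0075+1/4·(-0.3925)=7.3975; next y=-2/5·1.6925+1/4·7.3975=1.172375
n=4: y=1.172375, sp=1, e=sp−y=-0.172375; I=3.835125, D=e−e_prev=0.520125; u=3/4·(-0.172375)+2·3.835125+1/4·0.520125=7.671; next y=-2/5·1.172375+1/4·7.671=1.4488
n=5: y=1.4488, sp=1, e=sp−y=-0.4488; I=3.386325, D=e−e_prev=-0.276425; u=3/4·(-0.4488)+2·3.386325+1/4·(-0.276425)≈6.366944; next y=-2/5·1.4488+1/4·6.366944≈1.012216
n=6: y≈1.012216, sp=1, e=sp−y≈-0.012216; I≈3.374109, D=e−e_prev≈0.436584; u=3/4·(-0.012216)+2·3.374109+1/4·0.436584≈6.848202; next y=-2/5·1.012216+1/4·6.848202≈1.307164
n=7: y≈1.307164, sp=1, e=sp−y≈-0.307164; I≈3.066945, D=e−e_prev≈-0.294948; u=3/4·(-0.307164)+2·3.066945+1/4·(-0.294948)≈5.829780; next y=-2/5·1.307164+1/4·5.829780≈0.934579
n=8: y≈0.934579, sp=1, e=sp−y≈0.065421; I≈3.132366, D=e−e_prev≈0.372585; u=3/4·0.065421+2·3.132366+1/4·0.372585≈6.406943; next y=-2/5·0.934579+1/4·6.406943≈1.227904

0 4 12.000 0.000
1 4 10.000 3.000
2 1 8.850 1.300
3 1 7.398 1.693
4 1 7.671 1.172
5 1 6.367 1.449
6 1 6.848 1.012
7 1 5.830 1.307
8 1 6.407 0.935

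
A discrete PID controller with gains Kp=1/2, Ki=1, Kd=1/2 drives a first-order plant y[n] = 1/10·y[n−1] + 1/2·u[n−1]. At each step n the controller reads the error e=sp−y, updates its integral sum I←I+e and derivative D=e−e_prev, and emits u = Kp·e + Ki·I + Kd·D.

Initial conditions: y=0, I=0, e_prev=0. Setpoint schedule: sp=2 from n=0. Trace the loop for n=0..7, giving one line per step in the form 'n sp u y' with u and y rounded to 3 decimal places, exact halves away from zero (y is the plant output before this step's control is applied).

(exact arithmetic carried between steps; '≈' marks a value shown rounded to 6 d.p. or computed from one; I and e_prev carry over from the previous line; the table rounds u and y to 3 d.p., halves away from zero)
n=0: y=0, sp=2, e=sp−y=2; I=2, D=e−e_prev=2; u=1/2·2+1·2+1/2·2=4; next y=1/10·0+1/2·4=2
n=1: y=2, sp=2, e=sp−y=0; I=2, D=e−e_prev=-2; u=1/2·0+1·2+1/2·(-2)=1; next y=1/10·2+1/2·1=0.7
n=2: y=0.7, sp=2, e=sp−y=1.3; I=3.3, D=e−e_prev=1.3; u=1/2·1.3+1·3.3+1/2·1.3=4.6; next y=1/10·0.7+1/2·4.6=2.37
n=3: y=2.37, sp=2, e=sp−y=-0.37; I=2.93, D=e−e_prev=-1.67; u=1/2·(-0.37)+1·2.93+1/2·(-1.67)=1.91; next y=1/10·2.37+1/2·1.91=1.192
n=4: y=1.192, sp=2, e=sp−y=0.808; I=3.738, D=e−e_prev=1.178; u=1/2·0.808+1·3.738+1/2·1.178=4.731; next y=1/10·1.192+1/2·4.731=2.4847
n=5: y=2.4847, sp=2, e=sp−y=-0.4847; I=3.2533, D=e−e_prev=-1.2927; u=1/2·(-0.4847)+1·3.2533+1/2·(-1.2927)=2.3646; next y=1/10·2.4847+1/2·2.3646=1.43077
n=6: y=1.43077, sp=2, e=sp−y=0.56923; I=3.82253, D=e−e_prev=1.05393; u=1/2·0.56923+1·3.82253+1/2·1.05393=4.63411; next y=1/10·1.43077+1/2·4.63411=2.460132
n=7: y=2.460132, sp=2, e=sp−y=-0.460132; I=3.362398, D=e−e_prev=-1.029362; u=1/2·(-0.460132)+1·3.362398+1/2·(-1.029362)=2.617651; next y=1/10·2.460132+1/2·2.617651≈1.554839

0 2 4.000 0.000
1 2 1.000 2.000
2 2 4.600 0.700
3 2 1.910 2.370
4 2 4.731 1.192
5 2 2.365 2.485
6 2 4.634 1.431
7 2 2.618 2.460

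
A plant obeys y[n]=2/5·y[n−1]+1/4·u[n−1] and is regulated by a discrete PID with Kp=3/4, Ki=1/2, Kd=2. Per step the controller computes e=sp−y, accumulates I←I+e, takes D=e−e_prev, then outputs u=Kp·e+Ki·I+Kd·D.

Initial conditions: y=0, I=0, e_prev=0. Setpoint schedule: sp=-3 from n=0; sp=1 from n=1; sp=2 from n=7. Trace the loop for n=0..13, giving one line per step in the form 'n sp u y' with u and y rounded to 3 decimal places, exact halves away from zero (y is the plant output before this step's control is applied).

(exact arithmetic carried between steps; '≈' marks a value shown rounded to 6 d.p. or computed from one; I and e_prev carry over from the previous line; the table rounds u and y to 3 d.p., halves away from zero)
n=0: y=0, sp=-3, e=sp−y=-3; I=-3, D=e−e_prev=-3; u=3/4·(-3)+1/2·(-3)+2·(-3)=-9.75; next y=2/5·0+1/4·(-9.75)=-2.4375
n=1: y=-2.4375, sp=1, e=sp−y=3.4375; I=0.4375, D=e−e_prev=6.4375; u=3/4·3.4375+1/2·0.4375+2·6.4375=15.671875; next y=2/5·(-2.4375)+1/4·15.671875≈2.942969
n=2: y≈2.942969, sp=1, e=sp−y≈-1.942969; I≈-1.505469, D=e−e_prev≈-5.380469; u=3/4·(-1.942969)+1/2·(-1.505469)+2·(-5.380469)≈-12.970898; next y=2/5·2.942969+1/4·(-12.970898)≈-2.065537
n=3: y≈-2.065537, sp=1, e=sp−y≈3.065537; I≈1.560068, D=e−e_prev≈5.008506; u=3/4·3.065537+1/2·1.560068+2·5.008506≈13.096199; next y=2/5·(-2.065537)+1/4·13.096199≈2.447835
n=4: y≈2.447835, sp=1, e=sp−y≈-1.447835; I≈0.112234, D=e−e_prev≈-4.513372; u=3/4·(-1.447835)+1/2·0.112234+2·(-4.513372)≈-10.056503; next y=2/5·2.447835+1/4·(-10.056503)≈-1.534992
n=5: y≈-1.534992, sp=1, e=sp−y≈2.534992; I≈2.647225, D=e−e_prev≈3.982827; u=3/4·2.534992+1/2·2.647225+2·3.982827≈11.190510; next y=2/5·(-1.534992)+1/4·11.190510≈2.183631
n=6: y≈2.183631, sp=1, e=sp−y≈-1.183631; I≈1.463595, D=e−e_prev≈-3.718623; u=3/4·(-1.183631)+1/2·1.463595+2·(-3.718623)≈-7.593171; next y=2/5·2.183631+1/4·(-7.593171)≈-1.024840
n=7: y≈-1.024840, sp=2, e=sp−y≈3.024840; I≈4.488435, D=e−e_prev≈4.208471; u=3/4·3.024840+1/2·4.488435+2·4.208471≈12.929790; next y=2/5·(-1.024840)+1/4·12.929790≈2.822511
n=8: y≈2.822511, sp=2, e=sp−y≈-0.822511; I≈3.665924, D=e−e_prev≈-3.847352; u=3/4·(-0.822511)+1/2·3.665924+2·(-3.847352)≈-6.478625; next y=2/5·2.822511+1/4·(-6.478625)≈-0.490652
n=9: y≈-0.490652, sp=2, e=sp−y≈2.490652; I≈6.156575, D=e−e_prev≈3.313163; u=3/4·2.490652+1/2·6.156575+2·3.313163≈11.572603; next y=2/5·(-0.490652)+1/4·11.572603≈2.696890
n=10: y≈2.696890, sp=2, e=sp−y≈-0.696890; I≈5.459685, D=e−e_prev≈-3.187542; u=3/4·(-0.696890)+1/2·5.459685+2·(-3.187542)≈-4.167908; next y=2/5·2.696890+1/4·(-4.167908)≈0.036779
n=11: y≈0.036779, sp=2, e=sp−y≈1.963221; I≈7.422907, D=e−e_prev≈2.660111; u=3/4·1.963221+1/2·7.422907+2·2.660111≈10.504091; next y=2/5·0.036779+1/4·10.504091≈2.640734
n=12: y≈2.640734, sp=2, e=sp−y≈-0.640734; I≈6.782172, D=e−e_prev≈-2.603955; u=3/4·(-0.640734)+1/2·6.782172+2·(-2.603955)≈-2.297376; next y=2/5·2.640734+1/4·(-2.297376)≈0.481950
n=13: y≈0.481950, sp=2, e=sp−y≈1.518050; I≈8.300222, D=e−e_prev≈2.158785; u=3/4·1.518050+1/2·8.300222+2·2.158785≈9.606218; next y=2/5·0.481950+1/4·9.606218≈2.594334

0 -3 -9.750 0.000
1 1 15.672 -2.438
2 1 -12.971 2.943
3 1 13.096 -2.066
4 1 -10.057 2.448
5 1 11.191 -1.535
6 1 -7.593 2.184
7 2 12.930 -1.025
8 2 -6.479 2.823
9 2 11.573 -0.491
10 2 -4.168 2.697
11 2 10.504 0.037
12 2 -2.297 2.641
13 2 9.606 0.482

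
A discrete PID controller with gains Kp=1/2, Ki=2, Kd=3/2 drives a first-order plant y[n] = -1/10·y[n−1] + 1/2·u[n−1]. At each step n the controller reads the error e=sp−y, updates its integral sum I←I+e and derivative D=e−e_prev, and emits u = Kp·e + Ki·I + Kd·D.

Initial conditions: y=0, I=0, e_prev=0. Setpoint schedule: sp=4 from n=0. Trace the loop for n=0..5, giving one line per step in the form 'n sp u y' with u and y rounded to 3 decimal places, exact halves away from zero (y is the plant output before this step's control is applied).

0 4 16.000 0.000
1 4 -14.000 8.000
2 4 53.200 -7.800
3 4 -87.620 27.380
4 4 214.102 -46.548
5 4 -428.709 111.706

(exact arithmetic carried between steps; '≈' marks a value shown rounded to 6 d.p. or computed from one; I and e_prev carry over from the previous line; the table rounds u and y to 3 d.p., halves away from zero)
n=0: y=0, sp=4, e=sp−y=4; I=4, D=e−e_prev=4; u=1/2·4+2·4+3/2·4=16; next y=-1/10·0+1/2·16=8
n=1: y=8, sp=4, e=sp−y=-4; I=0, D=e−e_prev=-8; u=1/2·(-4)+2·0+3/2·(-8)=-14; next y=-1/10·8+1/2·(-14)=-7.8
n=2: y=-7.8, sp=4, e=sp−y=11.8; I=11.8, D=e−e_prev=15.8; u=1/2·11.8+2·11.8+3/2·15.8=53.2; next y=-1/10·(-7.8)+1/2·53.2=27.38
n=3: y=27.38, sp=4, e=sp−y=-23.38; I=-11.58, D=e−e_prev=-35.18; u=1/2·(-23.38)+2·(-11.58)+3/2·(-35.18)=-87.62; next y=-1/10·27.38+1/2·(-87.62)=-46.548
n=4: y=-46.548, sp=4, e=sp−y=50.548; I=38.968, D=e−e_prev=73.928; u=1/2·50.548+2·38.968+3/2·73.928=214.102; next y=-1/10·(-46.548)+1/2·214.102=111.7058
n=5: y=111.7058, sp=4, e=sp−y=-107.7058; I=-68.7378, D=e−e_prev=-158.2538; u=1/2·(-107.7058)+2·(-68.7378)+3/2·(-158.2538)=-428.7092; next y=-1/10·111.7058+1/2·(-428.7092)=-225.52518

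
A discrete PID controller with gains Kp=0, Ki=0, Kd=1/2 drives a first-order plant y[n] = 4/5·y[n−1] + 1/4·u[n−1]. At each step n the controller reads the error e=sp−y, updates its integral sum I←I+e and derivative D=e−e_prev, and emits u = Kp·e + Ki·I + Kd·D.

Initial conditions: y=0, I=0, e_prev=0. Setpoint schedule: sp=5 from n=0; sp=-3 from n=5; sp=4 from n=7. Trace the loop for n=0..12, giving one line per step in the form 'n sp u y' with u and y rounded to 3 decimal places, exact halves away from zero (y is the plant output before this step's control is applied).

(exact arithmetic carried between steps; '≈' marks a value shown rounded to 6 d.p. or computed from one; I and e_prev carry over from the previous line; the table rounds u and y to 3 d.p., halves away from zero)
n=0: y=0, sp=5, e=sp−y=5; I=5, D=e−e_prev=5; u=0·5+0·5+1/2·5=2.5; next y=4/5·0+1/4·2.5=0.625
n=1: y=0.625, sp=5, e=sp−y=4.375; I=9.375, D=e−e_prev=-0.625; u=0·4.375+0·9.375+1/2·(-0.625)=-0.3125; next y=4/5·0.625+1/4·(-0.3125)=0.421875
n=2: y=0.421875, sp=5, e=sp−y=4.578125; I=13.953125, D=e−e_prev=0.203125; u=0·4.578125+0·13.953125+1/2·0.203125≈0.101563; next y=4/5·0.421875+1/4·0.101563≈0.362891
n=3: y≈0.362891, sp=5, e=sp−y≈4.637109; I≈18.590234, D=e−e_prev≈0.058984; u=0·4.637109+0·18.590234+1/2·0.058984≈0.029492; next y=4/5·0.362891+1/4·0.029492≈0.297686
n=4: y≈0.297686, sp=5, e=sp−y≈4.702314; I≈23.292549, D=e−e_prev≈0.065205; u=0·4.702314+0·23.292549+1/2·0.065205≈0.032603; next y=4/5·0.297686+1/4·0.032603≈0.246299
n=5: y≈0.246299, sp=-3, e=sp−y≈-3.246299; I≈20.046250, D=e−e_prev≈-7.948614; u=0·(-3.246299)+0·20.046250+1/2·(-7.948614)≈-3.974307; next y=4/5·0.246299+1/4·(-3.974307)≈-0.796537
n=6: y≈-0.796537, sp=-3, e=sp−y≈-2.203463; I≈17.842787, D=e−e_prev≈1.042837; u=0·(-2.203463)+0·17.842787+1/2·1.042837≈0.521418; next y=4/5·(-0.796537)+1/4·0.521418≈-0.506875
n=7: y≈-0.506875, sp=4, e=sp−y≈4.506875; I≈22.349663, D=e−e_prev≈6.710338; u=0·4.506875+0·22.349663+1/2·6.710338≈3.355169; next y=4/5·(-0.506875)+1/4·3.355169≈0.433292
n=8: y≈0.433292, sp=4, e=sp−y≈3.566708; I≈25.916371, D=e−e_prev≈-0.940167; u=0·3.566708+0·25.916371+1/2·(-0.940167)≈-0.470084; next y=4/5·0.433292+1/4·(-0.470084)≈0.229113
n=9: y≈0.229113, sp=4, e=sp−y≈3.770887; I≈29.687258, D=e−e_prev≈0.204179; u=0·3.770887+0·29.687258+1/2·0.204179≈0.102090; next y=4/5·0.229113+1/4·0.102090≈0.208813
n=10: y≈0.208813, sp=4, e=sp−y≈3.791187; I≈33.478445, D=e−e_prev≈0.020300; u=0·3.791187+0·33.478445+1/2·0.020300≈0.010150; next y=4/5·0.208813+1/4·0.010150≈0.169588
n=11: y≈0.169588, sp=4, e=sp−y≈3.830412; I≈37.308858, D=e−e_prev≈0.039225; u=0·3.830412+0·37.308858+1/2·0.039225≈0.019612; next y=4/5·0.169588+1/4·0.019612≈0.140573
n=12: y≈0.140573, sp=4, e=sp−y≈3.859427; I≈41.168285, D=e−e_prev≈0.029014; u=0·3.859427+0·41.168285+1/2·0.029014≈0.014507; next y=4/5·0.140573+1/4·0.014507≈0.116085

0 5 2.500 0.000
1 5 -0.313 0.625
2 5 0.102 0.422
3 5 0.029 0.363
4 5 0.033 0.298
5 -3 -3.974 0.246
6 -3 0.521 -0.797
7 4 3.355 -0.507
8 4 -0.470 0.433
9 4 0.102 0.229
10 4 0.010 0.209
11 4 0.020 0.170
12 4 0.015 0.141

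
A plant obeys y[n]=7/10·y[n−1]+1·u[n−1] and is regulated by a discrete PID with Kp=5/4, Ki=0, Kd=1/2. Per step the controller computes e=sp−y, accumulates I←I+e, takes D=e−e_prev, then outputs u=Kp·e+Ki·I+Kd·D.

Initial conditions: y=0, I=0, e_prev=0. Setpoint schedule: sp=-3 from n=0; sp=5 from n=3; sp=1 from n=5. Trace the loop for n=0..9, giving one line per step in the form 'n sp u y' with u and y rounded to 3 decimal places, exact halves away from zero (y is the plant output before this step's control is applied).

0 -3 -5.250 0.000
1 -3 5.438 -5.250
2 -3 -9.459 1.763
3 5 25.526 -8.226
4 5 -32.457 19.768
5 1 41.718 -18.619
6 1 -58.257 28.684
7 1 82.404 -38.178
8 1 -115.278 55.679
9 1 162.619 -76.303

(exact arithmetic carried between steps; '≈' marks a value shown rounded to 6 d.p. or computed from one; I and e_prev carry over from the previous line; the table rounds u and y to 3 d.p., halves away from zero)
n=0: y=0, sp=-3, e=sp−y=-3; I=-3, D=e−e_prev=-3; u=5/4·(-3)+0·(-3)+1/2·(-3)=-5.25; next y=7/10·0+1·(-5.25)=-5.25
n=1: y=-5.25, sp=-3, e=sp−y=2.25; I=-0.75, D=e−e_prev=5.25; u=5/4·2.25+0·(-0.75)+1/2·5.25=5.4375; next y=7/10·(-5.25)+1·5.4375=1.7625
n=2: y=1.7625, sp=-3, e=sp−y=-4.7625; I=-5.5125, D=e−e_prev=-7.0125; u=5/4·(-4.7625)+0·(-5.5125)+1/2·(-7.0125)=-9.459375; next y=7/10·1.7625+1·(-9.459375)=-8.225625
n=3: y=-8.225625, sp=5, e=sp−y=13.225625; I=7.713125, D=e−e_prev=17.988125; u=5/4·13.225625+0·7.713125+1/2·17.988125≈25.526094; next y=7/10·(-8.225625)+1·25.526094≈19.768156
n=4: y≈19.768156, sp=5, e=sp−y≈-14.768156; I≈-7.055031, D=e−e_prev≈-27.993781; u=5/4·(-14.768156)+0·(-7.055031)+1/2·(-27.993781)≈-32.457086; next y=7/10·19.768156+1·(-32.457086)≈-18.619377
n=5: y≈-18.619377, sp=1, e=sp−y≈19.619377; I≈12.564345, D=e−e_prev≈34.387533; u=5/4·19.619377+0·12.564345+1/2·34.387533≈41.717987; next y=7/10·(-18.619377)+1·41.717987≈28.684424
n=6: y≈28.684424, sp=1, e=sp−y≈-27.684424; I≈-15.120078, D=e−e_prev≈-47.303800; u=5/4·(-27.684424)+0·(-15.120078)+1/2·(-47.303800)≈-58.257429; next y=7/10·28.684424+1·(-58.257429)≈-38.178333
n=7: y≈-38.178333, sp=1, e=sp−y≈39.178333; I≈24.058255, D=e−e_prev≈66.862756; u=5/4·39.178333+0·24.058255+1/2·66.862756≈82.404294; next y=7/10·(-38.178333)+1·82.404294≈55.679461
n=8: y≈55.679461, sp=1, e=sp−y≈-54.679461; I≈-30.621207, D=e−e_prev≈-93.857794; u=5/4·(-54.679461)+0·(-30.621207)+1/2·(-93.857794)≈-115.278224; next y=7/10·55.679461+1·(-115.278224)≈-76.302601
n=9: y≈-76.302601, sp=1, e=sp−y≈77.302601; I≈46.681394, D=e−e_prev≈131.982062; u=5/4·77.302601+0·46.681394+1/2·131.982062≈162.619282; next y=7/10·(-76.302601)+1·162.619282≈109.207462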